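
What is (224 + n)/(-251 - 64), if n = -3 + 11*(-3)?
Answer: -188/315 ≈ -0.59683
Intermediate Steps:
n = -36 (n = -3 - 33 = -36)
(224 + n)/(-251 - 64) = (224 - 36)/(-251 - 64) = 188/(-315) = 188*(-1/315) = -188/315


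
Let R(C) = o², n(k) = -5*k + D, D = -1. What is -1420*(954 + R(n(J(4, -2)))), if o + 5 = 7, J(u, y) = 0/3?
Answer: -1360360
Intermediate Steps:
J(u, y) = 0 (J(u, y) = 0*(⅓) = 0)
o = 2 (o = -5 + 7 = 2)
n(k) = -1 - 5*k (n(k) = -5*k - 1 = -1 - 5*k)
R(C) = 4 (R(C) = 2² = 4)
-1420*(954 + R(n(J(4, -2)))) = -1420*(954 + 4) = -1420*958 = -1360360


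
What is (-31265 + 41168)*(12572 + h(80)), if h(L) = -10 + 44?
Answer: 124837218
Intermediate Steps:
h(L) = 34
(-31265 + 41168)*(12572 + h(80)) = (-31265 + 41168)*(12572 + 34) = 9903*12606 = 124837218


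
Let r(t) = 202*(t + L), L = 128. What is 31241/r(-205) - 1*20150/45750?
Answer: -4979111/2033130 ≈ -2.4490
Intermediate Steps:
r(t) = 25856 + 202*t (r(t) = 202*(t + 128) = 202*(128 + t) = 25856 + 202*t)
31241/r(-205) - 1*20150/45750 = 31241/(25856 + 202*(-205)) - 1*20150/45750 = 31241/(25856 - 41410) - 20150*1/45750 = 31241/(-15554) - 403/915 = 31241*(-1/15554) - 403/915 = -4463/2222 - 403/915 = -4979111/2033130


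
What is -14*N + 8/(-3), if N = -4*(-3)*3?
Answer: -1520/3 ≈ -506.67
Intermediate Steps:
N = 36 (N = 12*3 = 36)
-14*N + 8/(-3) = -14*36 + 8/(-3) = -504 + 8*(-⅓) = -504 - 8/3 = -1520/3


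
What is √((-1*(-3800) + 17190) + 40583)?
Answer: √61573 ≈ 248.14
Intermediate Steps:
√((-1*(-3800) + 17190) + 40583) = √((3800 + 17190) + 40583) = √(20990 + 40583) = √61573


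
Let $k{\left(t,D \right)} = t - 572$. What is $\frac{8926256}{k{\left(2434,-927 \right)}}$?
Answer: $\frac{4463128}{931} \approx 4793.9$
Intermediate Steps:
$k{\left(t,D \right)} = -572 + t$
$\frac{8926256}{k{\left(2434,-927 \right)}} = \frac{8926256}{-572 + 2434} = \frac{8926256}{1862} = 8926256 \cdot \frac{1}{1862} = \frac{4463128}{931}$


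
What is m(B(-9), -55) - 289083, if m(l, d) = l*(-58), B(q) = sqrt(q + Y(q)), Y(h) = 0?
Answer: -289083 - 174*I ≈ -2.8908e+5 - 174.0*I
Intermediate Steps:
B(q) = sqrt(q) (B(q) = sqrt(q + 0) = sqrt(q))
m(l, d) = -58*l
m(B(-9), -55) - 289083 = -174*I - 289083 = -289083 - 174*I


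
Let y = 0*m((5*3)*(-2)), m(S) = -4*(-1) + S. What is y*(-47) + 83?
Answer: 83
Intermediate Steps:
m(S) = 4 + S
y = 0 (y = 0*(4 + (5*3)*(-2)) = 0*(4 + 15*(-2)) = 0*(4 - 30) = 0*(-26) = 0)
y*(-47) + 83 = 0*(-47) + 83 = 0 + 83 = 83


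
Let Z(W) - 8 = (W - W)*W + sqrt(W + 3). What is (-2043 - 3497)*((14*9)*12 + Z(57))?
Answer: -8420800 - 11080*sqrt(15) ≈ -8.4637e+6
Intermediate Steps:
Z(W) = 8 + sqrt(3 + W) (Z(W) = 8 + ((W - W)*W + sqrt(W + 3)) = 8 + (0*W + sqrt(3 + W)) = 8 + (0 + sqrt(3 + W)) = 8 + sqrt(3 + W))
(-2043 - 3497)*((14*9)*12 + Z(57)) = (-2043 - 3497)*((14*9)*12 + (8 + sqrt(3 + 57))) = -5540*(126*12 + (8 + sqrt(60))) = -5540*(1512 + (8 + 2*sqrt(15))) = -5540*(1520 + 2*sqrt(15)) = -8420800 - 11080*sqrt(15)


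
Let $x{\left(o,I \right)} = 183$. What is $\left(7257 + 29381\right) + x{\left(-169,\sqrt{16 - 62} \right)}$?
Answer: $36821$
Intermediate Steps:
$\left(7257 + 29381\right) + x{\left(-169,\sqrt{16 - 62} \right)} = \left(7257 + 29381\right) + 183 = 36638 + 183 = 36821$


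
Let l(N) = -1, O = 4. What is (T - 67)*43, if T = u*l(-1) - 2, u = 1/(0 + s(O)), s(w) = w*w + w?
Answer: -59383/20 ≈ -2969.1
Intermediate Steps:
s(w) = w + w² (s(w) = w² + w = w + w²)
u = 1/20 (u = 1/(0 + 4*(1 + 4)) = 1/(0 + 4*5) = 1/(0 + 20) = 1/20 ≈ 0.050000)
T = -41/20 (T = (1/20)*(-1) - 2 = -1/20 - 2 = -41/20 ≈ -2.0500)
(T - 67)*43 = (-41/20 - 67)*43 = -1381/20*43 = -59383/20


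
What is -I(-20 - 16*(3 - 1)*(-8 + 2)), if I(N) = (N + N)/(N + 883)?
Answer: -344/1055 ≈ -0.32607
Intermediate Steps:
I(N) = 2*N/(883 + N) (I(N) = (2*N)/(883 + N) = 2*N/(883 + N))
-I(-20 - 16*(3 - 1)*(-8 + 2)) = -2*(-20 - 16*(3 - 1)*(-8 + 2))/(883 + (-20 - 16*(3 - 1)*(-8 + 2))) = -2*(-20 - 32*(-6))/(883 + (-20 - 32*(-6))) = -2*(-20 - 16*(-12))/(883 + (-20 - 16*(-12))) = -2*(-20 + 192)/(883 + (-20 + 192)) = -2*172/(883 + 172) = -2*172/1055 = -1*344/1055 = -344/1055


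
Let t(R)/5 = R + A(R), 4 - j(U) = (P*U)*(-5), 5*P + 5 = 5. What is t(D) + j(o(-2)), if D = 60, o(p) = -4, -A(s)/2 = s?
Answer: -296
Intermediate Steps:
P = 0 (P = -1 + (1/5)*5 = -1 + 1 = 0)
A(s) = -2*s
j(U) = 4 (j(U) = 4 - 0*U*(-5) = 4 - 0*(-5) = 4 - 1*0 = 4 + 0 = 4)
t(R) = -5*R (t(R) = 5*(R - 2*R) = 5*(-R) = -5*R)
t(D) + j(o(-2)) = -5*60 + 4 = -300 + 4 = -296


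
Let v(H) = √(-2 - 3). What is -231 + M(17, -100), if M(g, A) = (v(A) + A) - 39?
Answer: -370 + I*√5 ≈ -370.0 + 2.2361*I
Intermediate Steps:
v(H) = I*√5 (v(H) = √(-5) = I*√5)
M(g, A) = -39 + A + I*√5 (M(g, A) = (I*√5 + A) - 39 = (A + I*√5) - 39 = -39 + A + I*√5)
-231 + M(17, -100) = -231 + (-39 - 100 + I*√5) = -231 + (-139 + I*√5) = -370 + I*√5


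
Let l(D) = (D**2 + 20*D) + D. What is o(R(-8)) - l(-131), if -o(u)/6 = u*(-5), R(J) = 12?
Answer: -14050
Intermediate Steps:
o(u) = 30*u (o(u) = -6*u*(-5) = -(-30)*u = 30*u)
l(D) = D**2 + 21*D
o(R(-8)) - l(-131) = 30*12 - (-131)*(21 - 131) = 360 - (-131)*(-110) = 360 - 1*14410 = 360 - 14410 = -14050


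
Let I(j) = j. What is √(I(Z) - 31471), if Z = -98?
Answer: I*√31569 ≈ 177.68*I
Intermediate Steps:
√(I(Z) - 31471) = √(-98 - 31471) = √(-31569) = I*√31569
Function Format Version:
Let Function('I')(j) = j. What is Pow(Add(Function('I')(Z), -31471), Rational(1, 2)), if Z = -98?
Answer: Mul(I, Pow(31569, Rational(1, 2))) ≈ Mul(177.68, I)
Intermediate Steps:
Pow(Add(Function('I')(Z), -31471), Rational(1, 2)) = Pow(Add(-98, -31471), Rational(1, 2)) = Pow(-31569, Rational(1, 2)) = Mul(I, Pow(31569, Rational(1, 2)))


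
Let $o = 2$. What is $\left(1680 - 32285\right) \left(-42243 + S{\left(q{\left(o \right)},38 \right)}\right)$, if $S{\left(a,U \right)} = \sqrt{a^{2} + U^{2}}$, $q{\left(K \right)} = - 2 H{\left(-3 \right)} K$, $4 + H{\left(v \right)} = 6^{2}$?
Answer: $1292847015 - 61210 \sqrt{4457} \approx 1.2888 \cdot 10^{9}$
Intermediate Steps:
$H{\left(v \right)} = 32$ ($H{\left(v \right)} = -4 + 6^{2} = -4 + 36 = 32$)
$q{\left(K \right)} = - 64 K$ ($q{\left(K \right)} = \left(-2\right) 32 K = - 64 K$)
$S{\left(a,U \right)} = \sqrt{U^{2} + a^{2}}$
$\left(1680 - 32285\right) \left(-42243 + S{\left(q{\left(o \right)},38 \right)}\right) = \left(1680 - 32285\right) \left(-42243 + \sqrt{38^{2} + \left(\left(-64\right) 2\right)^{2}}\right) = - 30605 \left(-42243 + \sqrt{1444 + \left(-128\right)^{2}}\right) = - 30605 \left(-42243 + \sqrt{1444 + 16384}\right) = - 30605 \left(-42243 + \sqrt{17828}\right) = - 30605 \left(-42243 + 2 \sqrt{4457}\right) = 1292847015 - 61210 \sqrt{4457}$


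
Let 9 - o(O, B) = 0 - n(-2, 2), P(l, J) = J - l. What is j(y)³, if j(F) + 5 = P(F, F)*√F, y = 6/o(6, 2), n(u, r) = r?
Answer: -125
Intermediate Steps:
o(O, B) = 11 (o(O, B) = 9 - (0 - 1*2) = 9 - (0 - 2) = 9 - 1*(-2) = 9 + 2 = 11)
y = 6/11 ≈ 0.54545
j(F) = -5 (j(F) = -5 + (F - F)*√F = -5 + 0*√F = -5 + 0 = -5)
j(y)³ = (-5)³ = -125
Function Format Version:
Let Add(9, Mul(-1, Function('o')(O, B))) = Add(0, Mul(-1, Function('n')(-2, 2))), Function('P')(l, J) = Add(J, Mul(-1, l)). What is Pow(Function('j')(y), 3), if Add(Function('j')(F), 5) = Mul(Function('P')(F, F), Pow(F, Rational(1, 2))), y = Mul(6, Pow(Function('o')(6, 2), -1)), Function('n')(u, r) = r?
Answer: -125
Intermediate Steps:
Function('o')(O, B) = 11 (Function('o')(O, B) = Add(9, Mul(-1, Add(0, Mul(-1, 2)))) = Add(9, Mul(-1, Add(0, -2))) = Add(9, Mul(-1, -2)) = Add(9, 2) = 11)
y = Rational(6, 11) (y = Mul(6, Pow(11, -1)) = Mul(6, Rational(1, 11)) = Rational(6, 11) ≈ 0.54545)
Function('j')(F) = -5 (Function('j')(F) = Add(-5, Mul(Add(F, Mul(-1, F)), Pow(F, Rational(1, 2)))) = Add(-5, Mul(0, Pow(F, Rational(1, 2)))) = Add(-5, 0) = -5)
Pow(Function('j')(y), 3) = Pow(-5, 3) = -125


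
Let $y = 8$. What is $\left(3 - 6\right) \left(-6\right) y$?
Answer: $144$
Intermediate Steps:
$\left(3 - 6\right) \left(-6\right) y = \left(3 - 6\right) \left(-6\right) 8 = \left(-3\right) \left(-6\right) 8 = 18 \cdot 8 = 144$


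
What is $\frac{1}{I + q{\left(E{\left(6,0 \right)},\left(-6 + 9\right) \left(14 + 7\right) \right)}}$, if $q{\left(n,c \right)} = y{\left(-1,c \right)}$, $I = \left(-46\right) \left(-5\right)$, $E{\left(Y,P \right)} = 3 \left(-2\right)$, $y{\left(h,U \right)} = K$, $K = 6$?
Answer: $\frac{1}{236} \approx 0.0042373$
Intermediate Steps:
$y{\left(h,U \right)} = 6$
$E{\left(Y,P \right)} = -6$
$I = 230$
$q{\left(n,c \right)} = 6$
$\frac{1}{I + q{\left(E{\left(6,0 \right)},\left(-6 + 9\right) \left(14 + 7\right) \right)}} = \frac{1}{230 + 6} = \frac{1}{236}$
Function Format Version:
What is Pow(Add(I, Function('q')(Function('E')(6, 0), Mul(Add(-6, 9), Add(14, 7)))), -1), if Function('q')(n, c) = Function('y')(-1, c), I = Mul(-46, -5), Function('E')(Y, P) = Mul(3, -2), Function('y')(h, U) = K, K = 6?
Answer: Rational(1, 236) ≈ 0.0042373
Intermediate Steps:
Function('y')(h, U) = 6
Function('E')(Y, P) = -6
I = 230
Function('q')(n, c) = 6
Pow(Add(I, Function('q')(Function('E')(6, 0), Mul(Add(-6, 9), Add(14, 7)))), -1) = Pow(Add(230, 6), -1) = Pow(236, -1) = Rational(1, 236)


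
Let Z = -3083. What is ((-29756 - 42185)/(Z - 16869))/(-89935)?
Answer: -71941/1794383120 ≈ -4.0092e-5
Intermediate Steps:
((-29756 - 42185)/(Z - 16869))/(-89935) = ((-29756 - 42185)/(-3083 - 16869))/(-89935) = -71941/(-19952)*(-1/89935) = -71941*(-1/19952)*(-1/89935) = (71941/19952)*(-1/89935) = -71941/1794383120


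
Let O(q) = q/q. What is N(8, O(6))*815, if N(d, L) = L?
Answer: 815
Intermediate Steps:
O(q) = 1
N(8, O(6))*815 = 1*815 = 815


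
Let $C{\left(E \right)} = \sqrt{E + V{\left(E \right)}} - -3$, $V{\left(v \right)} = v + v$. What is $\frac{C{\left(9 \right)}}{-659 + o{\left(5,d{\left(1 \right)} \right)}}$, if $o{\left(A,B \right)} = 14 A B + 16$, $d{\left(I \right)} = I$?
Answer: $- \frac{1}{191} - \frac{\sqrt{3}}{191} \approx -0.014304$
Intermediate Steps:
$V{\left(v \right)} = 2 v$
$o{\left(A,B \right)} = 16 + 14 A B$ ($o{\left(A,B \right)} = 14 A B + 16 = 16 + 14 A B$)
$C{\left(E \right)} = 3 + \sqrt{3} \sqrt{E}$ ($C{\left(E \right)} = \sqrt{E + 2 E} - -3 = \sqrt{3 E} + 3 = \sqrt{3} \sqrt{E} + 3 = 3 + \sqrt{3} \sqrt{E}$)
$\frac{C{\left(9 \right)}}{-659 + o{\left(5,d{\left(1 \right)} \right)}} = \frac{3 + \sqrt{3} \sqrt{9}}{-659 + \left(16 + 14 \cdot 5 \cdot 1\right)} = \frac{3 + \sqrt{3} \cdot 3}{-659 + \left(16 + 70\right)} = \frac{3 + 3 \sqrt{3}}{-659 + 86} = \frac{3 + 3 \sqrt{3}}{-573} = \left(3 + 3 \sqrt{3}\right) \left(- \frac{1}{573}\right) = - \frac{1}{191} - \frac{\sqrt{3}}{191}$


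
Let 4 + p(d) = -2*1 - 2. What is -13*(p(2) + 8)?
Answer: 0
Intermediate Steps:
p(d) = -8 (p(d) = -4 + (-2*1 - 2) = -4 + (-2 - 2) = -4 - 4 = -8)
-13*(p(2) + 8) = -13*(-8 + 8) = -13*0 = 0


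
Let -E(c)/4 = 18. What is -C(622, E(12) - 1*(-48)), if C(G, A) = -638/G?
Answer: 319/311 ≈ 1.0257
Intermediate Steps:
E(c) = -72 (E(c) = -4*18 = -72)
-C(622, E(12) - 1*(-48)) = -(-638)/622 = -1*(-319/311) = 319/311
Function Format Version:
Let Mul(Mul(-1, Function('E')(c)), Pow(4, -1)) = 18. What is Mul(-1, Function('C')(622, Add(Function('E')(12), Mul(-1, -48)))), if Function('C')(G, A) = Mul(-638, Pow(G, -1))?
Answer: Rational(319, 311) ≈ 1.0257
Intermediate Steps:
Function('E')(c) = -72 (Function('E')(c) = Mul(-4, 18) = -72)
Mul(-1, Function('C')(622, Add(Function('E')(12), Mul(-1, -48)))) = Mul(-1, Mul(-638, Pow(622, -1))) = Mul(-1, Mul(-638, Rational(1, 622))) = Mul(-1, Rational(-319, 311)) = Rational(319, 311)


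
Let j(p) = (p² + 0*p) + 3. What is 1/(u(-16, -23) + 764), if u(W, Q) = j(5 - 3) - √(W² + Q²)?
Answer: 771/593656 + √785/593656 ≈ 0.0013459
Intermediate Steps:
j(p) = 3 + p² (j(p) = (p² + 0) + 3 = p² + 3 = 3 + p²)
u(W, Q) = 7 - √(Q² + W²) (u(W, Q) = (3 + (5 - 3)²) - √(W² + Q²) = (3 + 2²) - √(Q² + W²) = (3 + 4) - √(Q² + W²) = 7 - √(Q² + W²))
1/(u(-16, -23) + 764) = 1/((7 - √((-23)² + (-16)²)) + 764) = 1/((7 - √(529 + 256)) + 764) = 1/((7 - √785) + 764) = 1/(771 - √785)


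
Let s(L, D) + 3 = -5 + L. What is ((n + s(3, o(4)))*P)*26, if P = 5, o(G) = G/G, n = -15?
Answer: -2600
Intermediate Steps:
o(G) = 1
s(L, D) = -8 + L (s(L, D) = -3 + (-5 + L) = -8 + L)
((n + s(3, o(4)))*P)*26 = ((-15 + (-8 + 3))*5)*26 = ((-15 - 5)*5)*26 = -20*5*26 = -100*26 = -2600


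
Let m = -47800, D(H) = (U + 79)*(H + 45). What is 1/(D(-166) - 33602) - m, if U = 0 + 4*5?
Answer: 2178771799/45581 ≈ 47800.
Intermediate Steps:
U = 20 (U = 0 + 20 = 20)
D(H) = 4455 + 99*H (D(H) = (20 + 79)*(H + 45) = 99*(45 + H) = 4455 + 99*H)
1/(D(-166) - 33602) - m = 1/((4455 + 99*(-166)) - 33602) - 1*(-47800) = 1/((4455 - 16434) - 33602) + 47800 = 1/(-11979 - 33602) + 47800 = 1/(-45581) + 47800 = -1/45581 + 47800 = 2178771799/45581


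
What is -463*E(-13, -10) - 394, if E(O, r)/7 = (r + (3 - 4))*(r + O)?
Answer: -820367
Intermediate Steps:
E(O, r) = 7*(-1 + r)*(O + r) (E(O, r) = 7*((r + (3 - 4))*(r + O)) = 7*((r - 1)*(O + r)) = 7*((-1 + r)*(O + r)) = 7*(-1 + r)*(O + r))
-463*E(-13, -10) - 394 = -463*(-7*(-13) - 7*(-10) + 7*(-10)**2 + 7*(-13)*(-10)) - 394 = -463*(91 + 70 + 7*100 + 910) - 394 = -463*(91 + 70 + 700 + 910) - 394 = -463*1771 - 394 = -819973 - 394 = -820367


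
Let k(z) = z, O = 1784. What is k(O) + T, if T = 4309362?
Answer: 4311146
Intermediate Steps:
k(O) + T = 1784 + 4309362 = 4311146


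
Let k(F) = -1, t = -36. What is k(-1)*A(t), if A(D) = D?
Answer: 36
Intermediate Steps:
k(-1)*A(t) = -1*(-36) = 36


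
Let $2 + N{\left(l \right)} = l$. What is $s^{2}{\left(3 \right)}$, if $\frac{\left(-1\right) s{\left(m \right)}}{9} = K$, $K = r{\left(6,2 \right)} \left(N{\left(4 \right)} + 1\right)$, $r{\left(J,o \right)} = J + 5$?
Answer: $88209$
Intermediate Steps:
$r{\left(J,o \right)} = 5 + J$
$N{\left(l \right)} = -2 + l$
$K = 33$ ($K = \left(5 + 6\right) \left(\left(-2 + 4\right) + 1\right) = 11 \left(2 + 1\right) = 11 \cdot 3 = 33$)
$s{\left(m \right)} = -297$ ($s{\left(m \right)} = \left(-9\right) 33 = -297$)
$s^{2}{\left(3 \right)} = \left(-297\right)^{2} = 88209$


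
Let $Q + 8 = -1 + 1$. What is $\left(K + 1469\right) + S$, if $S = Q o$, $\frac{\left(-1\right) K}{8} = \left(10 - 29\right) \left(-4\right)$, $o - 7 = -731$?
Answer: $6653$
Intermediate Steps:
$o = -724$ ($o = 7 - 731 = -724$)
$Q = -8$ ($Q = -8 + \left(-1 + 1\right) = -8 + 0 = -8$)
$K = -608$ ($K = - 8 \left(10 - 29\right) \left(-4\right) = - 8 \left(\left(-19\right) \left(-4\right)\right) = \left(-8\right) 76 = -608$)
$S = 5792$ ($S = \left(-8\right) \left(-724\right) = 5792$)
$\left(K + 1469\right) + S = \left(-608 + 1469\right) + 5792 = 861 + 5792 = 6653$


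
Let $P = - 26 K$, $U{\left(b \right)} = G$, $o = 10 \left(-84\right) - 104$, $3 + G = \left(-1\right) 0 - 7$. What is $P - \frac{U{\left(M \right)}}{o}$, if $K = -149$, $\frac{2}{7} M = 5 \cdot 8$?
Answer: $\frac{1828523}{472} \approx 3874.0$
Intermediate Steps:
$M = 140$ ($M = \frac{7 \cdot 5 \cdot 8}{2} = \frac{7}{2} \cdot 40 = 140$)
$G = -10$ ($G = -3 - 7 = -10$)
$o = -944$ ($o = -840 - 104 = -944$)
$U{\left(b \right)} = -10$
$P = 3874$ ($P = \left(-26\right) \left(-149\right) = 3874$)
$P - \frac{U{\left(M \right)}}{o} = 3874 - - \frac{10}{-944} = 3874 - \left(-10\right) \left(- \frac{1}{944}\right) = 3874 - \frac{5}{472} = \frac{1828523}{472}$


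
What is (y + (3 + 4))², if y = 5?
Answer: 144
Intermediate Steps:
(y + (3 + 4))² = (5 + (3 + 4))² = (5 + 7)² = 12² = 144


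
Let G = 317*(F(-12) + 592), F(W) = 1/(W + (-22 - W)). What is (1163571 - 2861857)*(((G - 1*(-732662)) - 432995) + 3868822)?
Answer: -81377661013007/11 ≈ -7.3980e+12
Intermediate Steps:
F(W) = -1/22 (F(W) = 1/(-22) = -1/22)
G = 4128291/22 (G = 317*(-1/22 + 592) = 317*(13023/22) = 4128291/22 ≈ 1.8765e+5)
(1163571 - 2861857)*(((G - 1*(-732662)) - 432995) + 3868822) = (1163571 - 2861857)*(((4128291/22 - 1*(-732662)) - 432995) + 3868822) = -1698286*(((4128291/22 + 732662) - 432995) + 3868822) = -1698286*((20246855/22 - 432995) + 3868822) = -1698286*(10720965/22 + 3868822) = -1698286*95835049/22 = -81377661013007/11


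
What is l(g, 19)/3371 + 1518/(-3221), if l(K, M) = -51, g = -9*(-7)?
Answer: -5281449/10857991 ≈ -0.48641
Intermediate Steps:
g = 63
l(g, 19)/3371 + 1518/(-3221) = -51/3371 + 1518/(-3221) = -51*1/3371 + 1518*(-1/3221) = -51/3371 - 1518/3221 = -5281449/10857991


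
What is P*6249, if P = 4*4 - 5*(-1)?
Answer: 131229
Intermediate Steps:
P = 21 (P = 16 + 5 = 21)
P*6249 = 21*6249 = 131229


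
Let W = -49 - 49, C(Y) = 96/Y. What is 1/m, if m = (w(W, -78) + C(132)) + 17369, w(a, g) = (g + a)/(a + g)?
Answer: 11/191078 ≈ 5.7568e-5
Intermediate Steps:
W = -98
w(a, g) = 1 (w(a, g) = (a + g)/(a + g) = 1)
m = 191078/11 (m = (1 + 96/132) + 17369 = (1 + 96*(1/132)) + 17369 = (1 + 8/11) + 17369 = 19/11 + 17369 = 191078/11 ≈ 17371.)
1/m = 1/(191078/11) = 11/191078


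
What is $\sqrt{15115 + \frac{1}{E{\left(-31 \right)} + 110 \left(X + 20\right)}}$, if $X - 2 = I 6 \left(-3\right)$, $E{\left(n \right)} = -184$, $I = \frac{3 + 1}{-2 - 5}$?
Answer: $\frac{\sqrt{2099621607791}}{11786} \approx 122.94$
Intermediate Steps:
$I = - \frac{4}{7}$ ($I = \frac{4}{-7} = 4 \left(- \frac{1}{7}\right) = - \frac{4}{7} \approx -0.57143$)
$X = \frac{86}{7}$ ($X = 2 + \left(- \frac{4}{7}\right) 6 \left(-3\right) = 2 - - \frac{72}{7} = 2 + \frac{72}{7} = \frac{86}{7} \approx 12.286$)
$\sqrt{15115 + \frac{1}{E{\left(-31 \right)} + 110 \left(X + 20\right)}} = \sqrt{15115 + \frac{1}{-184 + 110 \left(\frac{86}{7} + 20\right)}} = \sqrt{15115 + \frac{1}{-184 + 110 \cdot \frac{226}{7}}} = \sqrt{15115 + \frac{1}{-184 + \frac{24860}{7}}} = \sqrt{15115 + \frac{1}{\frac{23572}{7}}} = \sqrt{15115 + \frac{7}{23572}} = \sqrt{\frac{356290787}{23572}} = \frac{\sqrt{2099621607791}}{11786}$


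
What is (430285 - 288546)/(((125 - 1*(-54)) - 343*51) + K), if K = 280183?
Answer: 141739/262869 ≈ 0.53920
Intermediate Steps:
(430285 - 288546)/(((125 - 1*(-54)) - 343*51) + K) = (430285 - 288546)/(((125 - 1*(-54)) - 343*51) + 280183) = 141739/(((125 + 54) - 17493) + 280183) = 141739/((179 - 17493) + 280183) = 141739/(-17314 + 280183) = 141739/262869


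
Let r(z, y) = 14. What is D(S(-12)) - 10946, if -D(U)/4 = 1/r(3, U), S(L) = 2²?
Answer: -76624/7 ≈ -10946.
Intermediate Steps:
S(L) = 4
D(U) = -2/7 (D(U) = -4/14 = -4*1/14 = -2/7)
D(S(-12)) - 10946 = -2/7 - 10946 = -76624/7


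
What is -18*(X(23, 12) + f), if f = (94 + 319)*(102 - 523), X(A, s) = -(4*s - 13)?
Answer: 3130344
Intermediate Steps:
X(A, s) = 13 - 4*s (X(A, s) = -(-13 + 4*s) = 13 - 4*s)
f = -173873 (f = 413*(-421) = -173873)
-18*(X(23, 12) + f) = -18*((13 - 4*12) - 173873) = -18*((13 - 48) - 173873) = -18*(-35 - 173873) = -18*(-173908) = 3130344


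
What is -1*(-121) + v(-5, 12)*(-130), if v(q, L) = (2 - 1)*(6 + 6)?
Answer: -1439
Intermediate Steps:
v(q, L) = 12 (v(q, L) = 1*12 = 12)
-1*(-121) + v(-5, 12)*(-130) = -1*(-121) + 12*(-130) = 121 - 1560 = -1439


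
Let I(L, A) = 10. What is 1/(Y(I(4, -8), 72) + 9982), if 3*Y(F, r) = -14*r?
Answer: 1/9646 ≈ 0.00010367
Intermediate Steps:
Y(F, r) = -14*r/3 (Y(F, r) = (-14*r)/3 = -14*r/3)
1/(Y(I(4, -8), 72) + 9982) = 1/(-14/3*72 + 9982) = 1/(-336 + 9982) = 1/9646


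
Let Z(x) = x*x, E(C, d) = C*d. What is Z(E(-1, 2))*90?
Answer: 360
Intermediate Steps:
Z(x) = x²
Z(E(-1, 2))*90 = (-1*2)²*90 = (-2)²*90 = 4*90 = 360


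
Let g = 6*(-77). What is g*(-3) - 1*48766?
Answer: -47380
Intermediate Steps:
g = -462
g*(-3) - 1*48766 = -462*(-3) - 1*48766 = 1386 - 48766 = -47380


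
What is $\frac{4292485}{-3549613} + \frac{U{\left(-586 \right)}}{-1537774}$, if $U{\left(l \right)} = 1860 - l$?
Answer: $- \frac{3304777090894}{2729251290731} \approx -1.2109$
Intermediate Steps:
$\frac{4292485}{-3549613} + \frac{U{\left(-586 \right)}}{-1537774} = \frac{4292485}{-3549613} + \frac{1860 - -586}{-1537774} = 4292485 \left(- \frac{1}{3549613}\right) + \left(1860 + 586\right) \left(- \frac{1}{1537774}\right) = - \frac{4292485}{3549613} + 2446 \left(- \frac{1}{1537774}\right) = - \frac{4292485}{3549613} - \frac{1223}{768887} = - \frac{3304777090894}{2729251290731}$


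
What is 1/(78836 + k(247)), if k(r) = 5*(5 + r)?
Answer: 1/80096 ≈ 1.2485e-5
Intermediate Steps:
k(r) = 25 + 5*r
1/(78836 + k(247)) = 1/(78836 + (25 + 5*247)) = 1/(78836 + (25 + 1235)) = 1/(78836 + 1260) = 1/80096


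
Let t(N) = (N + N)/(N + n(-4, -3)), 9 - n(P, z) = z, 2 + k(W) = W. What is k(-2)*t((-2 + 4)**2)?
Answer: -2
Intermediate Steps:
k(W) = -2 + W
n(P, z) = 9 - z
t(N) = 2*N/(12 + N) (t(N) = (N + N)/(N + (9 - 1*(-3))) = (2*N)/(N + (9 + 3)) = (2*N)/(N + 12) = (2*N)/(12 + N) = 2*N/(12 + N))
k(-2)*t((-2 + 4)**2) = (-2 - 2)*(2*(-2 + 4)**2/(12 + (-2 + 4)**2)) = -8*2**2/(12 + 2**2) = -8*4/(12 + 4) = -8*4/16 = -4*1/2 = -2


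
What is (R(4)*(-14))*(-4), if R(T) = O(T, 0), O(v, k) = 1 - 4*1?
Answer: -168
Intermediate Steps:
O(v, k) = -3 (O(v, k) = 1 - 4 = -3)
R(T) = -3
(R(4)*(-14))*(-4) = -3*(-14)*(-4) = 42*(-4) = -168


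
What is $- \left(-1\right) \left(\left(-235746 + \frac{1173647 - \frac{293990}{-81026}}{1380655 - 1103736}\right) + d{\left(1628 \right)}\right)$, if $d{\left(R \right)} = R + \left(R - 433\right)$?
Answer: $- \frac{2613073533945675}{11218819447} \approx -2.3292 \cdot 10^{5}$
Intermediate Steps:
$d{\left(R \right)} = -433 + 2 R$ ($d{\left(R \right)} = R + \left(-433 + R\right) = -433 + 2 R$)
$- \left(-1\right) \left(\left(-235746 + \frac{1173647 - \frac{293990}{-81026}}{1380655 - 1103736}\right) + d{\left(1628 \right)}\right) = - \left(-1\right) \left(\left(-235746 + \frac{1173647 - \frac{293990}{-81026}}{1380655 - 1103736}\right) + \left(-433 + 2 \cdot 1628\right)\right) = - \left(-1\right) \left(\left(-235746 + \frac{1173647 - - \frac{146995}{40513}}{276919}\right) + \left(-433 + 3256\right)\right) = - \left(-1\right) \left(\left(-235746 + \left(1173647 + \frac{146995}{40513}\right) \frac{1}{276919}\right) + 2823\right) = - \left(-1\right) \left(\left(-235746 + \frac{47548107906}{40513} \cdot \frac{1}{276919}\right) + 2823\right) = - \left(-1\right) \left(\left(-235746 + \frac{47548107906}{11218819447}\right) + 2823\right) = - \left(-1\right) \left(- \frac{2644744261244556}{11218819447} + 2823\right) = - \frac{\left(-1\right) \left(-2613073533945675\right)}{11218819447} = \left(-1\right) \frac{2613073533945675}{11218819447} = - \frac{2613073533945675}{11218819447}$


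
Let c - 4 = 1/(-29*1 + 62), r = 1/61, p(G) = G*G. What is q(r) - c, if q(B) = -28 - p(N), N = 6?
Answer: -2245/33 ≈ -68.030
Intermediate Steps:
p(G) = G**2
r = 1/61 ≈ 0.016393
q(B) = -64 (q(B) = -28 - 1*6**2 = -28 - 1*36 = -28 - 36 = -64)
c = 133/33 (c = 4 + 1/(-29*1 + 62) = 4 + 1/(-29 + 62) = 4 + 1/33 = 133/33 ≈ 4.0303)
q(r) - c = -64 - 1*133/33 = -64 - 133/33 = -2245/33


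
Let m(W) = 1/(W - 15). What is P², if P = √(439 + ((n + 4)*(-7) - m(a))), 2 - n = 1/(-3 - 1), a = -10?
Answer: 39529/100 ≈ 395.29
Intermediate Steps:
m(W) = 1/(-15 + W)
n = 9/4 (n = 2 - 1/(-3 - 1) = 2 - 1/(-4) = 2 - 1*(-¼) = 2 + ¼ = 9/4 ≈ 2.2500)
P = √39529/10 (P = √(439 + ((9/4 + 4)*(-7) - 1/(-15 - 10))) = √(439 + ((25/4)*(-7) - 1/(-25))) = √(439 + (-175/4 - 1*(-1/25))) = √(439 + (-175/4 + 1/25)) = √(439 - 4371/100) = √(39529/100) = √39529/10 ≈ 19.882)
P² = (√39529/10)² = 39529/100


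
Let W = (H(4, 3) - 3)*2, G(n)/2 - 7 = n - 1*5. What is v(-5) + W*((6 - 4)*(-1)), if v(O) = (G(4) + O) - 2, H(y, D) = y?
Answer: 1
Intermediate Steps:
G(n) = 4 + 2*n (G(n) = 14 + 2*(n - 1*5) = 14 + 2*(n - 5) = 14 + 2*(-5 + n) = 14 + (-10 + 2*n) = 4 + 2*n)
W = 2 (W = (4 - 3)*2 = 1*2 = 2)
v(O) = 10 + O (v(O) = ((4 + 2*4) + O) - 2 = ((4 + 8) + O) - 2 = (12 + O) - 2 = 10 + O)
v(-5) + W*((6 - 4)*(-1)) = (10 - 5) + 2*((6 - 4)*(-1)) = 5 + 2*(2*(-1)) = 5 + 2*(-2) = 5 - 4 = 1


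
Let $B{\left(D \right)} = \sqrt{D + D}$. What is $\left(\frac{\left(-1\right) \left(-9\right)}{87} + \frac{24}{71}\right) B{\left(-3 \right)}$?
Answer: $\frac{909 i \sqrt{6}}{2059} \approx 1.0814 i$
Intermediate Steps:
$B{\left(D \right)} = \sqrt{2} \sqrt{D}$ ($B{\left(D \right)} = \sqrt{2 D} = \sqrt{2} \sqrt{D}$)
$\left(\frac{\left(-1\right) \left(-9\right)}{87} + \frac{24}{71}\right) B{\left(-3 \right)} = \left(\frac{\left(-1\right) \left(-9\right)}{87} + \frac{24}{71}\right) \sqrt{2} \sqrt{-3} = \left(9 \cdot \frac{1}{87} + 24 \cdot \frac{1}{71}\right) \sqrt{2} i \sqrt{3} = \left(\frac{3}{29} + \frac{24}{71}\right) i \sqrt{6} = \frac{909 i \sqrt{6}}{2059}$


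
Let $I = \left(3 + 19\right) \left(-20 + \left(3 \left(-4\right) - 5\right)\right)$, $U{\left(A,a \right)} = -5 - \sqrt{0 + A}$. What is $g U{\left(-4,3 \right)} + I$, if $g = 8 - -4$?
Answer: $-874 - 24 i \approx -874.0 - 24.0 i$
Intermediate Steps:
$U{\left(A,a \right)} = -5 - \sqrt{A}$
$g = 12$ ($g = 8 + 4 = 12$)
$I = -814$ ($I = 22 \left(-20 - 17\right) = 22 \left(-37\right) = -814$)
$g U{\left(-4,3 \right)} + I = 12 \left(-5 - \sqrt{-4}\right) - 814 = 12 \left(-5 - 2 i\right) - 814 = \left(-60 - 24 i\right) - 814 = -874 - 24 i$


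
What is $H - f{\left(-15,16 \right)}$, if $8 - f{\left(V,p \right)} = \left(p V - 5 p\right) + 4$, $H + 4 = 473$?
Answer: $145$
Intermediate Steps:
$H = 469$ ($H = -4 + 473 = 469$)
$f{\left(V,p \right)} = 4 + 5 p - V p$ ($f{\left(V,p \right)} = 8 - \left(\left(p V - 5 p\right) + 4\right) = 8 - \left(\left(V p - 5 p\right) + 4\right) = 8 - \left(\left(- 5 p + V p\right) + 4\right) = 8 - \left(4 - 5 p + V p\right) = 4 + 5 p - V p$)
$H - f{\left(-15,16 \right)} = 469 - \left(4 + 5 \cdot 16 - \left(-15\right) 16\right) = 469 - \left(4 + 80 + 240\right) = 469 - 324 = 145$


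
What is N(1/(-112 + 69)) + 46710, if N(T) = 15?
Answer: 46725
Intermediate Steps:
N(1/(-112 + 69)) + 46710 = 15 + 46710 = 46725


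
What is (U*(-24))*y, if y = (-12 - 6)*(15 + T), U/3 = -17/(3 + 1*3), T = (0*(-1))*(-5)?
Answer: -55080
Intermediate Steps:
T = 0 (T = 0*(-5) = 0)
U = -17/2 (U = 3*(-17/(3 + 1*3)) = 3*(-17/(3 + 3)) = 3*(-17/6) = -17/2 ≈ -8.5000)
y = -270 (y = (-12 - 6)*(15 + 0) = -18*15 = -270)
(U*(-24))*y = -17/2*(-24)*(-270) = 204*(-270) = -55080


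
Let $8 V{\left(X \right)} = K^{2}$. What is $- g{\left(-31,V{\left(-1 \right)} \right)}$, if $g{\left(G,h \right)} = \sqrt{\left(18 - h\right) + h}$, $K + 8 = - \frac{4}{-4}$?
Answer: $- 3 \sqrt{2} \approx -4.2426$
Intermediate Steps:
$K = -7$ ($K = -8 - \frac{4}{-4} = -8 - -1 = -8 + 1 = -7$)
$V{\left(X \right)} = \frac{49}{8}$ ($V{\left(X \right)} = \frac{\left(-7\right)^{2}}{8} = \frac{1}{8} \cdot 49 = \frac{49}{8}$)
$g{\left(G,h \right)} = 3 \sqrt{2}$ ($g{\left(G,h \right)} = \sqrt{18} = 3 \sqrt{2}$)
$- g{\left(-31,V{\left(-1 \right)} \right)} = - 3 \sqrt{2}$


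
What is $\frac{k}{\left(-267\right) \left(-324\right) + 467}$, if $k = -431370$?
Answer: $- \frac{86274}{17395} \approx -4.9597$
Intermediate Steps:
$\frac{k}{\left(-267\right) \left(-324\right) + 467} = - \frac{431370}{\left(-267\right) \left(-324\right) + 467} = - \frac{431370}{86508 + 467} = - \frac{431370}{86975} = \left(-431370\right) \frac{1}{86975} = - \frac{86274}{17395}$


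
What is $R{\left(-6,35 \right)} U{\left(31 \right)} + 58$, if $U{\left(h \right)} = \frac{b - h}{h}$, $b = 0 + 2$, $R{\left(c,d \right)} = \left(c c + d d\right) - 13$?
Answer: $- \frac{34394}{31} \approx -1109.5$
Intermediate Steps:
$R{\left(c,d \right)} = -13 + c^{2} + d^{2}$ ($R{\left(c,d \right)} = \left(c^{2} + d^{2}\right) - 13 = -13 + c^{2} + d^{2}$)
$b = 2$
$U{\left(h \right)} = \frac{2 - h}{h}$
$R{\left(-6,35 \right)} U{\left(31 \right)} + 58 = \left(-13 + \left(-6\right)^{2} + 35^{2}\right) \frac{2 - 31}{31} + 58 = \left(-13 + 36 + 1225\right) \frac{2 - 31}{31} + 58 = 1248 \cdot \frac{1}{31} \left(-29\right) + 58 = 1248 \left(- \frac{29}{31}\right) + 58 = - \frac{36192}{31} + 58 = - \frac{34394}{31}$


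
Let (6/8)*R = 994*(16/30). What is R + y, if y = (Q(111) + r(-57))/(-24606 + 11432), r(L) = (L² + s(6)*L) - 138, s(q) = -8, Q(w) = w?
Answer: 209436541/296415 ≈ 706.57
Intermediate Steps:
r(L) = -138 + L² - 8*L (r(L) = (L² - 8*L) - 138 = -138 + L² - 8*L)
R = 31808/45 (R = 4*(994*(16/30))/3 = 4*(994*(16*(1/30)))/3 = 4*(994*(8/15))/3 = (4/3)*(7952/15) = 31808/45 ≈ 706.84)
y = -1839/6587 (y = (111 + (-138 + (-57)² - 8*(-57)))/(-24606 + 11432) = (111 + (-138 + 3249 + 456))/(-13174) = (111 + 3567)*(-1/13174) = 3678*(-1/13174) = -1839/6587 ≈ -0.27919)
R + y = 31808/45 - 1839/6587 = 209436541/296415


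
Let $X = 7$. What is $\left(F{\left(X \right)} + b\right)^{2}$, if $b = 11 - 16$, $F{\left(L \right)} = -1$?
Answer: $36$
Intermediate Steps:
$b = -5$
$\left(F{\left(X \right)} + b\right)^{2} = \left(-1 - 5\right)^{2} = \left(-6\right)^{2} = 36$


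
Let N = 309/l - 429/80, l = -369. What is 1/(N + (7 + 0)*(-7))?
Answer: -9840/543167 ≈ -0.018116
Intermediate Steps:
N = -61007/9840 (N = 309/(-369) - 429/80 = 309*(-1/369) - 429*1/80 = -103/123 - 429/80 = -61007/9840 ≈ -6.1999)
1/(N + (7 + 0)*(-7)) = 1/(-61007/9840 + (7 + 0)*(-7)) = 1/(-61007/9840 + 7*(-7)) = 1/(-61007/9840 - 49) = 1/(-543167/9840) = -9840/543167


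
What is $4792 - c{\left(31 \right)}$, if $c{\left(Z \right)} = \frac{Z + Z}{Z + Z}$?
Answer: $4791$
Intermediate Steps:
$c{\left(Z \right)} = 1$ ($c{\left(Z \right)} = \frac{2 Z}{2 Z} = 2 Z \frac{1}{2 Z} = 1$)
$4792 - c{\left(31 \right)} = 4792 - 1 = 4791$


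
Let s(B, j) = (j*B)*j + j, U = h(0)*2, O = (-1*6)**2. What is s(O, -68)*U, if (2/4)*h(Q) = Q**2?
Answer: 0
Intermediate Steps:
h(Q) = 2*Q**2
O = 36 (O = (-6)**2 = 36)
U = 0 (U = (2*0**2)*2 = (2*0)*2 = 0*2 = 0)
s(B, j) = j + B*j**2 (s(B, j) = (B*j)*j + j = B*j**2 + j = j + B*j**2)
s(O, -68)*U = -68*(1 + 36*(-68))*0 = -68*(1 - 2448)*0 = -68*(-2447)*0 = 166396*0 = 0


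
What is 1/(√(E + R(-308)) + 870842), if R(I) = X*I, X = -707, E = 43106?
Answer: 62203/54168966293 - √260862/758365528102 ≈ 1.1476e-6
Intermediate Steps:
R(I) = -707*I
1/(√(E + R(-308)) + 870842) = 1/(√(43106 - 707*(-308)) + 870842) = 1/(√(43106 + 217756) + 870842) = 1/(√260862 + 870842) = 1/(870842 + √260862)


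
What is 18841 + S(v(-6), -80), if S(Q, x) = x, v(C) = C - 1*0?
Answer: 18761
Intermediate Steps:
v(C) = C (v(C) = C + 0 = C)
18841 + S(v(-6), -80) = 18841 - 80 = 18761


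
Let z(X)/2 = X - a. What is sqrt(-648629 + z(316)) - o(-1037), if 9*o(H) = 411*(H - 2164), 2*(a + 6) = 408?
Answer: 146179 + I*sqrt(648393) ≈ 1.4618e+5 + 805.23*I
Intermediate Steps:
a = 198 (a = -6 + (1/2)*408 = -6 + 204 = 198)
z(X) = -396 + 2*X (z(X) = 2*(X - 1*198) = 2*(X - 198) = 2*(-198 + X) = -396 + 2*X)
o(H) = -296468/3 + 137*H/3 (o(H) = (411*(H - 2164))/9 = (411*(-2164 + H))/9 = (-889404 + 411*H)/9 = -296468/3 + 137*H/3)
sqrt(-648629 + z(316)) - o(-1037) = sqrt(-648629 + (-396 + 2*316)) - (-296468/3 + (137/3)*(-1037)) = sqrt(-648629 + (-396 + 632)) - (-296468/3 - 142069/3) = sqrt(-648629 + 236) - 1*(-146179) = sqrt(-648393) + 146179 = I*sqrt(648393) + 146179 = 146179 + I*sqrt(648393)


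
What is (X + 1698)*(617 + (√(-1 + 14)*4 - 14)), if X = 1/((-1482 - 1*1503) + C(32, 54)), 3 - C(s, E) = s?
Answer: 3086015913/3014 + 10235542*√13/1507 ≈ 1.0484e+6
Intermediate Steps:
C(s, E) = 3 - s
X = -1/3014 (X = 1/((-1482 - 1*1503) + (3 - 1*32)) = 1/((-1482 - 1503) + (3 - 32)) = 1/(-2985 - 29) = 1/(-3014) = -1/3014 ≈ -0.00033179)
(X + 1698)*(617 + (√(-1 + 14)*4 - 14)) = (-1/3014 + 1698)*(617 + (√(-1 + 14)*4 - 14)) = 5117771*(617 + (√13*4 - 14))/3014 = 5117771*(617 + (4*√13 - 14))/3014 = 5117771*(617 + (-14 + 4*√13))/3014 = 5117771*(603 + 4*√13)/3014 = 3086015913/3014 + 10235542*√13/1507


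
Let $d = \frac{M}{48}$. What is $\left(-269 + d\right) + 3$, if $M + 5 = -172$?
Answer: $- \frac{4315}{16} \approx -269.69$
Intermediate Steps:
$M = -177$ ($M = -5 - 172 = -177$)
$d = - \frac{59}{16}$ ($d = - \frac{177}{48} = \left(-177\right) \frac{1}{48} = - \frac{59}{16} \approx -3.6875$)
$\left(-269 + d\right) + 3 = \left(-269 - \frac{59}{16}\right) + 3 = - \frac{4363}{16} + 3 = - \frac{4315}{16}$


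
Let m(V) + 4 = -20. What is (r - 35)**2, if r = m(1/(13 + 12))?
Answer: 3481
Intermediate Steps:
m(V) = -24 (m(V) = -4 - 20 = -24)
r = -24
(r - 35)**2 = (-24 - 35)**2 = (-59)**2 = 3481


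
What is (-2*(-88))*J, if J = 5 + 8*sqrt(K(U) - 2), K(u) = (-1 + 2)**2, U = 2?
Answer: 880 + 1408*I ≈ 880.0 + 1408.0*I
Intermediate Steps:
K(u) = 1 (K(u) = 1**2 = 1)
J = 5 + 8*I (J = 5 + 8*sqrt(1 - 2) = 5 + 8*sqrt(-1) = 5 + 8*I ≈ 5.0 + 8.0*I)
(-2*(-88))*J = (-2*(-88))*(5 + 8*I) = 176*(5 + 8*I) = 880 + 1408*I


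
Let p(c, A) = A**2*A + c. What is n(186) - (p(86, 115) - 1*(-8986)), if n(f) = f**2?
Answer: -1495351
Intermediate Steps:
p(c, A) = c + A**3 (p(c, A) = A**3 + c = c + A**3)
n(186) - (p(86, 115) - 1*(-8986)) = 186**2 - ((86 + 115**3) - 1*(-8986)) = 34596 - ((86 + 1520875) + 8986) = 34596 - (1520961 + 8986) = 34596 - 1*1529947 = 34596 - 1529947 = -1495351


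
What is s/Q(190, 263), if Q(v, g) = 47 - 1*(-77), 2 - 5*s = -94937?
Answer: 94939/620 ≈ 153.13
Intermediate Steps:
s = 94939/5 (s = ⅖ - ⅕*(-94937) = ⅖ + 94937/5 = 94939/5 ≈ 18988.)
Q(v, g) = 124 (Q(v, g) = 47 + 77 = 124)
s/Q(190, 263) = (94939/5)/124 = (94939/5)*(1/124) = 94939/620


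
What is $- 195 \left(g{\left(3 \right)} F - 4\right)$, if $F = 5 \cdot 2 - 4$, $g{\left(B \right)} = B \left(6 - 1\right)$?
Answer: $-16770$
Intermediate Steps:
$g{\left(B \right)} = 5 B$ ($g{\left(B \right)} = B 5 = 5 B$)
$F = 6$ ($F = 10 - 4 = 6$)
$- 195 \left(g{\left(3 \right)} F - 4\right) = - 195 \left(5 \cdot 3 \cdot 6 - 4\right) = - 195 \left(15 \cdot 6 - 4\right) = - 195 \left(90 - 4\right) = \left(-195\right) 86 = -16770$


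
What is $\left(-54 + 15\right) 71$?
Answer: $-2769$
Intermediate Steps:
$\left(-54 + 15\right) 71 = \left(-39\right) 71 = -2769$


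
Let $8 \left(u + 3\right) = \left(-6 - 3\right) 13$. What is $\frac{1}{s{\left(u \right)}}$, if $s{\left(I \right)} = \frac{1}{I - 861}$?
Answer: $- \frac{7029}{8} \approx -878.63$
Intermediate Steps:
$u = - \frac{141}{8}$ ($u = -3 + \frac{\left(-6 - 3\right) 13}{8} = -3 + \frac{\left(-9\right) 13}{8} = -3 + \frac{1}{8} \left(-117\right) = -3 - \frac{117}{8} = - \frac{141}{8} \approx -17.625$)
$s{\left(I \right)} = \frac{1}{-861 + I}$
$\frac{1}{s{\left(u \right)}} = \frac{1}{\frac{1}{-861 - \frac{141}{8}}} = \frac{1}{\frac{1}{- \frac{7029}{8}}} = \frac{1}{- \frac{8}{7029}} = - \frac{7029}{8}$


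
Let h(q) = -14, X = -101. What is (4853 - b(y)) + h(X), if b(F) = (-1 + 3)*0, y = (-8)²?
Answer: 4839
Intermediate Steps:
y = 64
b(F) = 0 (b(F) = 2*0 = 0)
(4853 - b(y)) + h(X) = (4853 - 1*0) - 14 = (4853 + 0) - 14 = 4853 - 14 = 4839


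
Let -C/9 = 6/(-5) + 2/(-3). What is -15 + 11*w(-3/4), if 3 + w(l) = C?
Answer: 684/5 ≈ 136.80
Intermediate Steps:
C = 84/5 (C = -9*(6/(-5) + 2/(-3)) = -9*(6*(-1/5) + 2*(-1/3)) = -9*(-6/5 - 2/3) = -9*(-28/15) = 84/5 ≈ 16.800)
w(l) = 69/5 (w(l) = -3 + 84/5 = 69/5)
-15 + 11*w(-3/4) = -15 + 11*(69/5) = -15 + 759/5 = 684/5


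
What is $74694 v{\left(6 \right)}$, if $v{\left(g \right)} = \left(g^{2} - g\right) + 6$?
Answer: $2688984$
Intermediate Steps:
$v{\left(g \right)} = 6 + g^{2} - g$
$74694 v{\left(6 \right)} = 74694 \left(6 + 6^{2} - 6\right) = 74694 \left(6 + 36 - 6\right) = 74694 \cdot 36 = 2688984$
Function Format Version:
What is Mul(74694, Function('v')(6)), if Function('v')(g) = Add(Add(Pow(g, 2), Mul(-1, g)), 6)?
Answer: 2688984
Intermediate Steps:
Function('v')(g) = Add(6, Pow(g, 2), Mul(-1, g))
Mul(74694, Function('v')(6)) = Mul(74694, Add(6, Pow(6, 2), Mul(-1, 6))) = Mul(74694, Add(6, 36, -6)) = Mul(74694, 36) = 2688984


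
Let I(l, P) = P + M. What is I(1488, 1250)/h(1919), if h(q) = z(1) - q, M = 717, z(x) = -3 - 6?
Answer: -1967/1928 ≈ -1.0202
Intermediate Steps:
z(x) = -9
h(q) = -9 - q
I(l, P) = 717 + P (I(l, P) = P + 717 = 717 + P)
I(1488, 1250)/h(1919) = (717 + 1250)/(-9 - 1*1919) = 1967/(-9 - 1919) = 1967/(-1928) = 1967*(-1/1928) = -1967/1928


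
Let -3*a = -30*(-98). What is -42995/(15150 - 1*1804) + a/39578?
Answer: -122481085/37729142 ≈ -3.2463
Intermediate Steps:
a = -980 (a = -(-10)*(-98) = -1/3*2940 = -980)
-42995/(15150 - 1*1804) + a/39578 = -42995/(15150 - 1*1804) - 980/39578 = -42995/(15150 - 1804) - 980*1/39578 = -42995/13346 - 70/2827 = -122481085/37729142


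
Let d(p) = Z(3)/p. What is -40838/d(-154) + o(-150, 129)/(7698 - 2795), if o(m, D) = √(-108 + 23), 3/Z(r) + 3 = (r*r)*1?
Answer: 12578104 + I*√85/4903 ≈ 1.2578e+7 + 0.0018804*I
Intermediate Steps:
Z(r) = 3/(-3 + r²) (Z(r) = 3/(-3 + (r*r)*1) = 3/(-3 + r²*1) = 3/(-3 + r²))
o(m, D) = I*√85 (o(m, D) = √(-85) = I*√85)
d(p) = 1/(2*p) (d(p) = (3/(-3 + 3²))/p = (3/(-3 + 9))/p = (3/6)/p = (3*(⅙))/p = 1/(2*p))
-40838/d(-154) + o(-150, 129)/(7698 - 2795) = -40838/((½)/(-154)) + (I*√85)/(7698 - 2795) = -40838/((½)*(-1/154)) + (I*√85)/4903 = -40838/(-1/308) + (I*√85)*(1/4903) = -40838*(-308) + I*√85/4903 = 12578104 + I*√85/4903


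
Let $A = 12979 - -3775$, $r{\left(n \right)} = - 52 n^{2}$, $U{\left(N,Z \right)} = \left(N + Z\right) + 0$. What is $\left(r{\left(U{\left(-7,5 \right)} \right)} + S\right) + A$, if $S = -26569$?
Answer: $-10023$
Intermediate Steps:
$U{\left(N,Z \right)} = N + Z$
$A = 16754$ ($A = 12979 + \left(-4714 + 8489\right) = 12979 + 3775 = 16754$)
$\left(r{\left(U{\left(-7,5 \right)} \right)} + S\right) + A = \left(- 52 \left(-7 + 5\right)^{2} - 26569\right) + 16754 = \left(- 52 \left(-2\right)^{2} - 26569\right) + 16754 = \left(\left(-52\right) 4 - 26569\right) + 16754 = \left(-208 - 26569\right) + 16754 = -26777 + 16754 = -10023$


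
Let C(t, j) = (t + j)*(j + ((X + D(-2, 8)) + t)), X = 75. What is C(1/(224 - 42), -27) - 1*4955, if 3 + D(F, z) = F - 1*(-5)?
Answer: -207054301/33124 ≈ -6250.9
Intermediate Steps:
D(F, z) = 2 + F (D(F, z) = -3 + (F - 1*(-5)) = -3 + (F + 5) = -3 + (5 + F) = 2 + F)
C(t, j) = (j + t)*(75 + j + t) (C(t, j) = (t + j)*(j + ((75 + (2 - 2)) + t)) = (j + t)*(j + ((75 + 0) + t)) = (j + t)*(j + (75 + t)) = (j + t)*(75 + j + t))
C(1/(224 - 42), -27) - 1*4955 = ((-27)² + (1/(224 - 42))² + 75*(-27) + 75/(224 - 42) + 2*(-27)/(224 - 42)) - 1*4955 = (729 + (1/182)² - 2025 + 75/182 + 2*(-27)/182) - 4955 = (729 + (1/182)² - 2025 + 75*(1/182) + 2*(-27)*(1/182)) - 4955 = (729 + 1/33124 - 2025 + 75/182 - 27/91) - 4955 = -42924881/33124 - 4955 = -207054301/33124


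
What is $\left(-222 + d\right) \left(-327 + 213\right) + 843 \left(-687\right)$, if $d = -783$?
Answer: $-464571$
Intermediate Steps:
$\left(-222 + d\right) \left(-327 + 213\right) + 843 \left(-687\right) = \left(-222 - 783\right) \left(-327 + 213\right) + 843 \left(-687\right) = \left(-1005\right) \left(-114\right) - 579141 = 114570 - 579141 = -464571$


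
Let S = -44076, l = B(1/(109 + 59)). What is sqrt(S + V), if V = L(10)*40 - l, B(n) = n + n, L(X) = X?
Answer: I*sqrt(77044485)/42 ≈ 208.99*I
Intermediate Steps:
B(n) = 2*n
l = 1/84 (l = 2/(109 + 59) = 2/168 = 2*(1/168) = 1/84 ≈ 0.011905)
V = 33599/84 (V = 10*40 - 1*1/84 = 400 - 1/84 = 33599/84 ≈ 399.99)
sqrt(S + V) = sqrt(-44076 + 33599/84) = sqrt(-3668785/84) = I*sqrt(77044485)/42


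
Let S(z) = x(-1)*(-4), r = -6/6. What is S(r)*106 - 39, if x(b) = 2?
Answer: -887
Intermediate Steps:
r = -1 (r = -6*1/6 = -1)
S(z) = -8 (S(z) = 2*(-4) = -8)
S(r)*106 - 39 = -8*106 - 39 = -848 - 39 = -887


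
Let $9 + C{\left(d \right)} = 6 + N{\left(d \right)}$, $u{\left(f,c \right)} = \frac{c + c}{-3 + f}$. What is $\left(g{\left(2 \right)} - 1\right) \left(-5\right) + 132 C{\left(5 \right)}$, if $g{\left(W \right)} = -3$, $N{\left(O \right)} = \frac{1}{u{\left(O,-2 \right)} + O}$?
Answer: $-332$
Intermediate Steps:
$u{\left(f,c \right)} = \frac{2 c}{-3 + f}$
$N{\left(O \right)} = \frac{1}{O - \frac{4}{-3 + O}}$ ($N{\left(O \right)} = \frac{1}{2 \left(-2\right) \frac{1}{-3 + O} + O} = \frac{1}{- \frac{4}{-3 + O} + O} = \frac{1}{O - \frac{4}{-3 + O}}$)
$C{\left(d \right)} = -3 + \frac{-3 + d}{-4 + d \left(-3 + d\right)}$ ($C{\left(d \right)} = -9 + \left(6 + \frac{-3 + d}{-4 + d \left(-3 + d\right)}\right) = -3 + \frac{-3 + d}{-4 + d \left(-3 + d\right)}$)
$\left(g{\left(2 \right)} - 1\right) \left(-5\right) + 132 C{\left(5 \right)} = \left(-3 - 1\right) \left(-5\right) + 132 \left(-3 + \frac{1}{5 - \frac{4}{-3 + 5}}\right) = \left(-4\right) \left(-5\right) + 132 \left(-3 + \frac{1}{5 - \frac{4}{2}}\right) = 20 + 132 \left(-3 + \frac{1}{5 - 2}\right) = 20 + 132 \left(-3 + \frac{1}{3}\right) = 20 + 132 \left(- \frac{8}{3}\right) = 20 - 352 = -332$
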